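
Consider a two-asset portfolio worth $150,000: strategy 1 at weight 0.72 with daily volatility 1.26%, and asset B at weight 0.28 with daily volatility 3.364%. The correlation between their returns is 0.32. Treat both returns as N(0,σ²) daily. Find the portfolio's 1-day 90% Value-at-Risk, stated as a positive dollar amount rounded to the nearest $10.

$2,890

σ_p² = 0.72²·1.26² + 0.28²·3.364² + 2·0.32·0.72·0.28·1.26·3.364 = 2.2571 (%²).
σ_p = √2.2571 = 1.502%.
At 90%, z = 1.282.
VaR = 1.282 × 1.502% = 1.926%; on $150,000 that is $2,889.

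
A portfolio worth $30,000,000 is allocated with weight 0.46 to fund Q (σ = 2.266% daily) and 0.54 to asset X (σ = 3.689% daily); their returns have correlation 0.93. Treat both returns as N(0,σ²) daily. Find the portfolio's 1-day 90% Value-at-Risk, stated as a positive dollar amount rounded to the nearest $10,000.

σ_p² = 0.46²·2.266² + 0.54²·3.689² + 2·0.93·0.46·0.54·2.266·3.689 = 8.9170 (%²).
σ_p = √8.9170 = 2.986%.
At 90%, z = 1.282.
VaR = 1.282 × 2.986% = 3.828%; on $30,000,000 that is $1,148,400.

$1,150,000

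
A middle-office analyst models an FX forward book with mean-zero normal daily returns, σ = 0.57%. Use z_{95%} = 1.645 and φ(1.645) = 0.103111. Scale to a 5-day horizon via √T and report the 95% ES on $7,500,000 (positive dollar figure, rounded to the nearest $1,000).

σ_{5d} = 0.57% × √5 = 1.275%.
ES multiplier = φ(z)/(1−α) = 0.103111/0.05 = 2.062.
ES = 1.275% × 2.062 = 2.629%; on $7,500,000: $197,175.

$197,000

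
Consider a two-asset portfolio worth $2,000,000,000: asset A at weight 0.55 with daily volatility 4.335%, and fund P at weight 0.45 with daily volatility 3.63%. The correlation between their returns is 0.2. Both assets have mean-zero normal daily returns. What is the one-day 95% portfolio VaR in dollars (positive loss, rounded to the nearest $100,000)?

σ_p² = 0.55²·4.335² + 0.45²·3.63² + 2·0.2·0.55·0.45·4.335·3.63 = 9.9108 (%²).
σ_p = √9.9108 = 3.148%.
At 95%, z = 1.645.
VaR = 1.645 × 3.148% = 5.178%; on $2,000,000,000 that is $103,560,000.

$103,600,000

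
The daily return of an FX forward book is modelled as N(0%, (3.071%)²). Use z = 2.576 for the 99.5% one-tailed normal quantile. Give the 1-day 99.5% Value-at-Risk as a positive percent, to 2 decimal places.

7.91%

VaR = z·σ = 2.576 × 3.071% = 7.911%.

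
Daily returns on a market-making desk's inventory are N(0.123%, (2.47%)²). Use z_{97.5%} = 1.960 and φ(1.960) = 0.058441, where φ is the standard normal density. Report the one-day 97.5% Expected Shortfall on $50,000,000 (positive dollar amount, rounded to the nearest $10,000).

$2,830,000

Tail multiplier: φ(z)/(1−α) = 0.058441 / 0.025 = 2.338.
ES = −(0.123%) + 2.47% × 2.338 = 5.652%.
On $50,000,000: 0.05652 × $50,000,000 = $2,826,000.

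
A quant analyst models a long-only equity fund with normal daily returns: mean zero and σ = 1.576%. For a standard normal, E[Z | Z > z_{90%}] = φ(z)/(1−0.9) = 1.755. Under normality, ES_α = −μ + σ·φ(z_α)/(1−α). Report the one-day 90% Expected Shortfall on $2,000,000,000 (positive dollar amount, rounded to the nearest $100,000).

ES = 1.576% × 1.755 = 2.766%.
On $2,000,000,000: 0.02766 × $2,000,000,000 = $55,320,000.

$55,300,000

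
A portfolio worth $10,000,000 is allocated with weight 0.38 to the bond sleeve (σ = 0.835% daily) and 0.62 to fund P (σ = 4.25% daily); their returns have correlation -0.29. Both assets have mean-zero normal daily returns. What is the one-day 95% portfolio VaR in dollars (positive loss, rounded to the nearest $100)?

σ_p² = 0.38²·0.835² + 0.62²·4.25² + 2·-0.29·0.38·0.62·0.835·4.25 = 6.5590 (%²).
σ_p = √6.5590 = 2.561%.
At 95%, z = 1.645.
VaR = 1.645 × 2.561% = 4.213%; on $10,000,000 that is $421,300.

$421,300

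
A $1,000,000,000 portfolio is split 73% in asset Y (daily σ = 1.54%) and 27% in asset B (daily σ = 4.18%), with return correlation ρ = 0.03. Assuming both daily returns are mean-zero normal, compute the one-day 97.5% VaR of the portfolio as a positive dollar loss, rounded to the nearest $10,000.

σ_p² = 0.73²·1.54² + 0.27²·4.18² + 2·0.03·0.73·0.27·1.54·4.18 = 2.6137 (%²).
σ_p = √2.6137 = 1.617%.
At 97.5%, z = 1.960.
VaR = 1.960 × 1.617% = 3.169%; on $1,000,000,000 that is $31,690,000.

$31,690,000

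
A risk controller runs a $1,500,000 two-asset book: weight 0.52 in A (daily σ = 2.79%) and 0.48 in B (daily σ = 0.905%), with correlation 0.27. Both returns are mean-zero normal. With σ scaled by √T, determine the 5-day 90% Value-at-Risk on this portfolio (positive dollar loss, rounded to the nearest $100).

$69,800

σ_p = √(0.52²·2.79² + 0.48²·0.905² + 2·0.27·0.52·0.48·2.79·0.905) = 1.623%.
σ_{5d} = 1.623% × √5 = 3.629%.
z(90%) = 1.282.
VaR = 1.282 × 3.629% = 4.652%; on $1,500,000 that is $69,780.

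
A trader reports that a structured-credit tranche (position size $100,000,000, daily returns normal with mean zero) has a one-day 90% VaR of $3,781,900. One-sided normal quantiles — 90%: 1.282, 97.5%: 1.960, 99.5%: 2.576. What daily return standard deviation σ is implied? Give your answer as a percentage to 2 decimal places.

2.95%

VaR as a fraction: $3,781,900 / $100,000,000 = 3.782%.
σ = VaR / z = 3.782% / 1.282 = 2.950%.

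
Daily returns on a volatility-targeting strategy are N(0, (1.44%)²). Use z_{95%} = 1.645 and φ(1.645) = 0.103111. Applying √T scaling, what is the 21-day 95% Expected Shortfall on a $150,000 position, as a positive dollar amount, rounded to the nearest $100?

$20,400

σ_{21d} = 1.44% × √21 = 6.599%.
ES multiplier = φ(z)/(1−α) = 0.103111/0.05 = 2.062.
ES = 6.599% × 2.062 = 13.607%; on $150,000: $20,410.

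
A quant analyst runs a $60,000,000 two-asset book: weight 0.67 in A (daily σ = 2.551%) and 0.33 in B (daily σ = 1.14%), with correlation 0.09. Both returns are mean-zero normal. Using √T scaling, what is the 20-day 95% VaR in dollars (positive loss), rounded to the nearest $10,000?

σ_p = √(0.67²·2.551² + 0.33²·1.14² + 2·0.09·0.67·0.33·2.551·1.14) = 1.783%.
σ_{20d} = 1.783% × √20 = 7.974%.
z(95%) = 1.645.
VaR = 1.645 × 7.974% = 13.117%; on $60,000,000 that is $7,870,200.

$7,870,000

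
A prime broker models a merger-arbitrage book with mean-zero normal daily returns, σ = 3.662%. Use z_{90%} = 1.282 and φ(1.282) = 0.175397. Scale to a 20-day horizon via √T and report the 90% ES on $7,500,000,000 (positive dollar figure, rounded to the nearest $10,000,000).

σ_{20d} = 3.662% × √20 = 16.377%.
ES multiplier = φ(z)/(1−α) = 0.175397/0.1 = 1.754.
ES = 16.377% × 1.754 = 28.725%; on $7,500,000,000: $2,154,375,000.

$2,150,000,000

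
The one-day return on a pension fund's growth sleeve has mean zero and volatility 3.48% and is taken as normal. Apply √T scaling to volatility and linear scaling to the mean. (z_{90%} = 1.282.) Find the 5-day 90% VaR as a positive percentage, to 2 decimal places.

σ_{5d} = 3.48% × √5 = 7.782%.
VaR = 1.282 × 7.782% = 9.977%.

9.98%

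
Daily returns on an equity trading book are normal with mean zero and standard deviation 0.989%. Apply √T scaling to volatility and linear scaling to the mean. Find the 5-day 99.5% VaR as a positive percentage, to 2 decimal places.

5.70%

At 99.5%, z = 2.576.
σ_{5d} = 0.989% × √5 = 2.211%.
VaR = 2.576 × 2.211% = 5.696%.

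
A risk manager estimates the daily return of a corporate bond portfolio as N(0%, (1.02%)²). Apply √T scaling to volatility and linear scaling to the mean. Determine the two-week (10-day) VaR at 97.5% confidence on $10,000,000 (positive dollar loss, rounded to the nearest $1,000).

$632,000

At 97.5%, z = 1.960.
σ_{10d} = 1.02% × √10 = 3.226%.
VaR = 1.960 × 3.226% = 6.323%.
On $10,000,000: 0.06323 × $10,000,000 = $632,300.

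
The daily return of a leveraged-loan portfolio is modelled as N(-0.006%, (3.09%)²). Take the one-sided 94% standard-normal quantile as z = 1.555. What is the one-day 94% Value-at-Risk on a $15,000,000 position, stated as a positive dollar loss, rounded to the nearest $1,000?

VaR = −μ + z·σ = −(-0.006%) + 1.555 × 3.09% = 4.811%.
On $15,000,000: 0.04811 × $15,000,000 = $721,650.

$722,000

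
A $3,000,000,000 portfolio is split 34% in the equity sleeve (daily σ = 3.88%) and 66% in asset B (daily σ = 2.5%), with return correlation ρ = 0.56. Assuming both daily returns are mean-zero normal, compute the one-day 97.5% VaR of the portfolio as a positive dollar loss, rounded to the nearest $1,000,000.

$154,000,000

σ_p² = 0.34²·3.88² + 0.66²·2.5² + 2·0.56·0.34·0.66·3.88·2.5 = 6.9007 (%²).
σ_p = √6.9007 = 2.627%.
At 97.5%, z = 1.960.
VaR = 1.960 × 2.627% = 5.149%; on $3,000,000,000 that is $154,470,000.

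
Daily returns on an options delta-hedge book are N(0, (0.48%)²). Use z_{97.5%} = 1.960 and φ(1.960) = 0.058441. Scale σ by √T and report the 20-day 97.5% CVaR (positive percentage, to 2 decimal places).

5.02%

σ_{20d} = 0.48% × √20 = 2.147%.
ES multiplier = φ(z)/(1−α) = 0.058441/0.025 = 2.338.
ES = 2.147% × 2.338 = 5.020%.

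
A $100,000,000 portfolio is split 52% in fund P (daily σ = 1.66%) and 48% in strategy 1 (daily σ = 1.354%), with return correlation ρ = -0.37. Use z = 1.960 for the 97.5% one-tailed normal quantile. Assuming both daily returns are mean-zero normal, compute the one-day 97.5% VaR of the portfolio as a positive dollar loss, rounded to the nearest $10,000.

σ_p² = 0.52²·1.66² + 0.48²·1.354² + 2·-0.37·0.52·0.48·1.66·1.354 = 0.7524 (%²).
σ_p = √0.7524 = 0.867%.
VaR = 1.960 × 0.867% = 1.699%; on $100,000,000 that is $1,699,000.

$1,700,000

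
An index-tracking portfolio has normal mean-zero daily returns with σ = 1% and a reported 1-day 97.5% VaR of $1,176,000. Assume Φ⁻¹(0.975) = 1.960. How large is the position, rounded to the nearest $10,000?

$60,000,000

VaR as a fraction of value: z·σ = 1.960 × 1% = 1.96%.
Position = $1,176,000 / 0.0196 = $60,000,000.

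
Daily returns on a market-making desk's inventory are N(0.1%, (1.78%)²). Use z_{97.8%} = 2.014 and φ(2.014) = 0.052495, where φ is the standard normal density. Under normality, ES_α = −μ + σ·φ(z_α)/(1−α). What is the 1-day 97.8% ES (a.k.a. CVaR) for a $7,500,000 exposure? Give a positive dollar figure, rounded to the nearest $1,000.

Tail multiplier: φ(z)/(1−α) = 0.052495 / 0.022 = 2.386.
ES = −(0.1%) + 1.78% × 2.386 = 4.147%.
On $7,500,000: 0.04147 × $7,500,000 = $311,025.

$311,000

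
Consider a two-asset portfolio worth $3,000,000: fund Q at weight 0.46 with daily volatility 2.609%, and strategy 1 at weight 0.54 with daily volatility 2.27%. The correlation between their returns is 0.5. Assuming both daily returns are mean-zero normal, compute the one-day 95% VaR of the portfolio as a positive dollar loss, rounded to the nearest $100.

$103,700

σ_p² = 0.46²·2.609² + 0.54²·2.27² + 2·0.5·0.46·0.54·2.609·2.27 = 4.4141 (%²).
σ_p = √4.4141 = 2.101%.
At 95%, z = 1.645.
VaR = 1.645 × 2.101% = 3.456%; on $3,000,000 that is $103,680.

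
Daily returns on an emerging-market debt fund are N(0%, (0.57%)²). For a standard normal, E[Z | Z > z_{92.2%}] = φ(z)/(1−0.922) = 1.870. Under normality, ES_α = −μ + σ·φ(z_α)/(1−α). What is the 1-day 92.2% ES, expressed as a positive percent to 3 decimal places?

1.066%

ES = 0.57% × 1.870 = 1.066%.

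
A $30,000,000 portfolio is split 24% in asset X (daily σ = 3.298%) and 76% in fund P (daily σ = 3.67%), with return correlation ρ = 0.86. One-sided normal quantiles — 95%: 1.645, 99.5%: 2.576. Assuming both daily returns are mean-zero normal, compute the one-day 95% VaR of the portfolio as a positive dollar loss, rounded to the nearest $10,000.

σ_p² = 0.24²·3.298² + 0.76²·3.67² + 2·0.86·0.24·0.76·3.298·3.67 = 12.2034 (%²).
σ_p = √12.2034 = 3.493%.
VaR = 1.645 × 3.493% = 5.746%; on $30,000,000 that is $1,723,800.

$1,720,000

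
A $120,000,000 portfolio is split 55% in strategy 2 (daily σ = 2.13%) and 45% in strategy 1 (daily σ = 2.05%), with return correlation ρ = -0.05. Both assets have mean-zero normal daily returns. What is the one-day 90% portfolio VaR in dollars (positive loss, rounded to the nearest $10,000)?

σ_p² = 0.55²·2.13² + 0.45²·2.05² + 2·-0.05·0.55·0.45·2.13·2.05 = 2.1153 (%²).
σ_p = √2.1153 = 1.454%.
At 90%, z = 1.282.
VaR = 1.282 × 1.454% = 1.864%; on $120,000,000 that is $2,236,800.

$2,240,000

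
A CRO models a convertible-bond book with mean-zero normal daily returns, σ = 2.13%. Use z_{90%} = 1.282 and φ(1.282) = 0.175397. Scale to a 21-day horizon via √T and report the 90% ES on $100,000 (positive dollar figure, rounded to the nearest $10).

σ_{21d} = 2.13% × √21 = 9.761%.
ES multiplier = φ(z)/(1−α) = 0.175397/0.1 = 1.754.
ES = 9.761% × 1.754 = 17.121%; on $100,000: $17,121.

$17,120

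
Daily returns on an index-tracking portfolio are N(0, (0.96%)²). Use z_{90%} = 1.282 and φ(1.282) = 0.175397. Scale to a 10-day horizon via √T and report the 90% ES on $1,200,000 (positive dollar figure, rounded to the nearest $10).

σ_{10d} = 0.96% × √10 = 3.036%.
ES multiplier = φ(z)/(1−α) = 0.175397/0.1 = 1.754.
ES = 3.036% × 1.754 = 5.325%; on $1,200,000: $63,900.

$63,900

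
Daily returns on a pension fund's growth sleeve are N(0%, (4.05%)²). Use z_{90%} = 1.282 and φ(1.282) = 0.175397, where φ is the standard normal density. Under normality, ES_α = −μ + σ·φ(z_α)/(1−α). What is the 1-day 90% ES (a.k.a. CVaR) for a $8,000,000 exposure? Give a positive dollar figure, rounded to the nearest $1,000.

$568,000

Tail multiplier: φ(z)/(1−α) = 0.175397 / 0.1 = 1.754.
ES = 4.05% × 1.754 = 7.104%.
On $8,000,000: 0.07104 × $8,000,000 = $568,320.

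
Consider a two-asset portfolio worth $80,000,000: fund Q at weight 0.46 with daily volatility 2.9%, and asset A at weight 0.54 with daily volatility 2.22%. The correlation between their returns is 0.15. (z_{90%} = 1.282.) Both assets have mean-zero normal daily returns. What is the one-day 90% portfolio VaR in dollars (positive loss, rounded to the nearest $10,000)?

$1,970,000

σ_p² = 0.46²·2.9² + 0.54²·2.22² + 2·0.15·0.46·0.54·2.9·2.22 = 3.6964 (%²).
σ_p = √3.6964 = 1.923%.
VaR = 1.282 × 1.923% = 2.465%; on $80,000,000 that is $1,972,000.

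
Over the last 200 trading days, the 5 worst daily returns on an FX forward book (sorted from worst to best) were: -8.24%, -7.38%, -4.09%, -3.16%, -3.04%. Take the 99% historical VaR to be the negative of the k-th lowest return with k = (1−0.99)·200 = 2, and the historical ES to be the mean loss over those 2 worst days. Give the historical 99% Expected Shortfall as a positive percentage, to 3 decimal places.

7.810%

The 2 worst returns sum to -15.62%.
ES = −(-15.62%) / 2 = 7.81% ≈ 7.810%.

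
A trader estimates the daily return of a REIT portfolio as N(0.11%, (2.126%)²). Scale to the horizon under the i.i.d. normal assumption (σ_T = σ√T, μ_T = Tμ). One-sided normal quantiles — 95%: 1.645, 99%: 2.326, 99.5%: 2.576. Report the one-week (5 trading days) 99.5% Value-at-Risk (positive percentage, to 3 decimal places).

11.696%

σ_{5d} = 2.126% × √5 = 4.754%; μ_{5d} = 5 × 0.11% = 0.550%.
VaR = −(0.550%) + 2.576 × 4.754% = 11.696%.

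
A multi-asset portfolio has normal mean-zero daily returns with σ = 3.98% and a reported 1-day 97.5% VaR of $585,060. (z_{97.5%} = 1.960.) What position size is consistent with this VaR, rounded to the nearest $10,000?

$7,500,000

VaR as a fraction of value: z·σ = 1.960 × 3.98% = 7.8008%.
Position = $585,060 / 0.078008 = $7,500,000.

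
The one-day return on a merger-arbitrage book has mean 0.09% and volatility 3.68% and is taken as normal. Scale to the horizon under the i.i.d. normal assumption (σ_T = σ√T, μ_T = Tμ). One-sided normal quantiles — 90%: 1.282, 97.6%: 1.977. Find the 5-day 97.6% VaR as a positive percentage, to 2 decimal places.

15.82%

σ_{5d} = 3.68% × √5 = 8.229%; μ_{5d} = 5 × 0.09% = 0.450%.
VaR = −(0.450%) + 1.977 × 8.229% = 15.819%.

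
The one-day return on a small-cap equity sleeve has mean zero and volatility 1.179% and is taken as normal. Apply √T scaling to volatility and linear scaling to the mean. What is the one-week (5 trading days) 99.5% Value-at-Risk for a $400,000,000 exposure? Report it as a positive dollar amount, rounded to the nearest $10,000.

At 99.5%, z = 2.576.
σ_{5d} = 1.179% × √5 = 2.636%.
VaR = 2.576 × 2.636% = 6.790%.
On $400,000,000: 0.06790 × $400,000,000 = $27,160,000.

$27,160,000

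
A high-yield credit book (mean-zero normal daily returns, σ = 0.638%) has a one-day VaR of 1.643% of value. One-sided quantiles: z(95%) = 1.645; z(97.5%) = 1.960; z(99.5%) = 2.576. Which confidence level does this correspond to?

99.5%

Implied z = VaR/σ = 1.643 / 0.638 = 2.575.
This matches z(99.5%) = 2.576.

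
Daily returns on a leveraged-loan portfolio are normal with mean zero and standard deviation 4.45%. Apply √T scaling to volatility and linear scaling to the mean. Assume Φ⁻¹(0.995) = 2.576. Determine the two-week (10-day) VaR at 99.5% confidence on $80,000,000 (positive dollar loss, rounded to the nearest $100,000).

σ_{10d} = 4.45% × √10 = 14.072%.
VaR = 2.576 × 14.072% = 36.249%.
On $80,000,000: 0.36249 × $80,000,000 = $28,999,200.

$29,000,000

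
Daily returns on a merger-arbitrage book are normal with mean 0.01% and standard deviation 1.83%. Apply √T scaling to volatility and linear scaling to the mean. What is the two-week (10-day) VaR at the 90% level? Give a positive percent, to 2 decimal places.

7.32%

At 90%, z = 1.282.
σ_{10d} = 1.83% × √10 = 5.787%; μ_{10d} = 10 × 0.01% = 0.100%.
VaR = −(0.100%) + 1.282 × 5.787% = 7.319%.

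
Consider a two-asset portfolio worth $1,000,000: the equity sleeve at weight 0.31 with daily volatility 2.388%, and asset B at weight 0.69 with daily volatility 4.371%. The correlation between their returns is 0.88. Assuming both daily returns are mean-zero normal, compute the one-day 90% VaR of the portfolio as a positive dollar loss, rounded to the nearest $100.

σ_p² = 0.31²·2.388² + 0.69²·4.371² + 2·0.88·0.31·0.69·2.388·4.371 = 13.5737 (%²).
σ_p = √13.5737 = 3.684%.
At 90%, z = 1.282.
VaR = 1.282 × 3.684% = 4.723%; on $1,000,000 that is $47,230.

$47,200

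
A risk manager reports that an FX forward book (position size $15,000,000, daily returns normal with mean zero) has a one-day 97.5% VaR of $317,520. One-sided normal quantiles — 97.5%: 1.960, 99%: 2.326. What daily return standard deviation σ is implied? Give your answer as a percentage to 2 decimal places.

VaR as a fraction: $317,520 / $15,000,000 = 2.117%.
σ = VaR / z = 2.117% / 1.960 = 1.080%.

1.08%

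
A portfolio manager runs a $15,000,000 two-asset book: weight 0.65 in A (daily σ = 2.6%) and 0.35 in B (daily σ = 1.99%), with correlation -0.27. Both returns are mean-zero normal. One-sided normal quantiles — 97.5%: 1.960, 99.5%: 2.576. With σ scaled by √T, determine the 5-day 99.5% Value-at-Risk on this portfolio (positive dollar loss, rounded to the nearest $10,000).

σ_p = √(0.65²·2.6² + 0.35²·1.99² + 2·-0.27·0.65·0.35·2.6·1.99) = 1.645%.
σ_{5d} = 1.645% × √5 = 3.678%.
VaR = 2.576 × 3.678% = 9.475%; on $15,000,000 that is $1,421,250.

$1,420,000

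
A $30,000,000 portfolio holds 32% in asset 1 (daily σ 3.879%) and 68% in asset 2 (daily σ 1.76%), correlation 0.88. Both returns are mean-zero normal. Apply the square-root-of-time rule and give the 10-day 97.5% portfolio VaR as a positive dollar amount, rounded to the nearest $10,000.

σ_p = √(0.32²·3.879² + 0.68²·1.76² + 2·0.88·0.32·0.68·3.879·1.76) = 2.364%.
σ_{10d} = 2.364% × √10 = 7.476%.
z(97.5%) = 1.960.
VaR = 1.960 × 7.476% = 14.653%; on $30,000,000 that is $4,395,900.

$4,400,000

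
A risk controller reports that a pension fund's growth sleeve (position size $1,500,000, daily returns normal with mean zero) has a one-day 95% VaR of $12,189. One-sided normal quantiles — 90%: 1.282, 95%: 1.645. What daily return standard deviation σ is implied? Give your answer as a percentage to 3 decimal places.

VaR as a fraction: $12,189 / $1,500,000 = 0.813%.
σ = VaR / z = 0.813% / 1.645 = 0.494%.

0.494%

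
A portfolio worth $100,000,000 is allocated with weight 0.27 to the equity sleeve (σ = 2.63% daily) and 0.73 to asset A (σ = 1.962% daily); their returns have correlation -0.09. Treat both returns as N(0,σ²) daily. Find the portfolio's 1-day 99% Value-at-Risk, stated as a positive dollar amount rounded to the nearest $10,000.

$3,580,000

σ_p² = 0.27²·2.63² + 0.73²·1.962² + 2·-0.09·0.27·0.73·2.63·1.962 = 2.3725 (%²).
σ_p = √2.3725 = 1.540%.
At 99%, z = 2.326.
VaR = 2.326 × 1.540% = 3.582%; on $100,000,000 that is $3,582,000.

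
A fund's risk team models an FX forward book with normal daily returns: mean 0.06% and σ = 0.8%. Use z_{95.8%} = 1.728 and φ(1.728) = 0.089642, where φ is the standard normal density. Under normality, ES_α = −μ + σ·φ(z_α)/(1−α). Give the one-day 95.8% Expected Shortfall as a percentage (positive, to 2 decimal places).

1.65%

Tail multiplier: φ(z)/(1−α) = 0.089642 / 0.042 = 2.134.
ES = −(0.06%) + 0.8% × 2.134 = 1.647%.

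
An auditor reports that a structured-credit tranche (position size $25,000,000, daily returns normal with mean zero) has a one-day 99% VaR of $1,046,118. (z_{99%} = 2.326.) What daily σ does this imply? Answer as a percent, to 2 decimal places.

1.80%

VaR as a fraction: $1,046,118 / $25,000,000 = 4.184%.
σ = VaR / z = 4.184% / 2.326 = 1.799%.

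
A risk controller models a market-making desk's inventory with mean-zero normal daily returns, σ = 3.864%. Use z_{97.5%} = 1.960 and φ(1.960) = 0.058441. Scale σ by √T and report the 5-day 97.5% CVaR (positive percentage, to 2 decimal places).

20.20%

σ_{5d} = 3.864% × √5 = 8.640%.
ES multiplier = φ(z)/(1−α) = 0.058441/0.025 = 2.338.
ES = 8.640% × 2.338 = 20.200%.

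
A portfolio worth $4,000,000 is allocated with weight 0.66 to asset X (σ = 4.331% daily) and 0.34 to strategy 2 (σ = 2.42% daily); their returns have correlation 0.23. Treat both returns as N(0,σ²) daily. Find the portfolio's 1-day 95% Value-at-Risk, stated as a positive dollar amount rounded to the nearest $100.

σ_p² = 0.66²·4.331² + 0.34²·2.42² + 2·0.23·0.66·0.34·4.331·2.42 = 9.9297 (%²).
σ_p = √9.9297 = 3.151%.
At 95%, z = 1.645.
VaR = 1.645 × 3.151% = 5.183%; on $4,000,000 that is $207,320.

$207,300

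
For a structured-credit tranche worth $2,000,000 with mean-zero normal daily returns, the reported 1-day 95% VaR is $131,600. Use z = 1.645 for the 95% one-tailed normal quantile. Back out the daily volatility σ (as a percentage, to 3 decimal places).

4.000%

VaR as a fraction: $131,600 / $2,000,000 = 6.580%.
σ = VaR / z = 6.580% / 1.645 = 4.000%.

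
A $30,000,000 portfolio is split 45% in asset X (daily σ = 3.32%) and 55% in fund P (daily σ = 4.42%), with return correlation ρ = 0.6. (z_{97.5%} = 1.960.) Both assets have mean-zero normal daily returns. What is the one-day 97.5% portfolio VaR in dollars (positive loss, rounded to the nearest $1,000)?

$2,079,000

σ_p² = 0.45²·3.32² + 0.55²·4.42² + 2·0.6·0.45·0.55·3.32·4.42 = 12.5001 (%²).
σ_p = √12.5001 = 3.536%.
VaR = 1.960 × 3.536% = 6.931%; on $30,000,000 that is $2,079,300.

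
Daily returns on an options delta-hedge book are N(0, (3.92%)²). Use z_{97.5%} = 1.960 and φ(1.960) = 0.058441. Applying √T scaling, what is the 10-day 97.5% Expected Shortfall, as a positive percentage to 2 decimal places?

28.98%

σ_{10d} = 3.92% × √10 = 12.396%.
ES multiplier = φ(z)/(1−α) = 0.058441/0.025 = 2.338.
ES = 12.396% × 2.338 = 28.982%.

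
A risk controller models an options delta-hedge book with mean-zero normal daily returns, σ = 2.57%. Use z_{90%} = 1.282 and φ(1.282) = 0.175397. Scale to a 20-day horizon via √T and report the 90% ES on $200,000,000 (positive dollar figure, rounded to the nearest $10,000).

σ_{20d} = 2.57% × √20 = 11.493%.
ES multiplier = φ(z)/(1−α) = 0.175397/0.1 = 1.754.
ES = 11.493% × 1.754 = 20.159%; on $200,000,000: $40,318,000.

$40,320,000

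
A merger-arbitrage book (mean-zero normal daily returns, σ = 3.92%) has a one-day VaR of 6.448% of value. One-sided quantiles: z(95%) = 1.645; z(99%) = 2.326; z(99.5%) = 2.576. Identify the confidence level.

95%

Implied z = VaR/σ = 6.448 / 3.92 = 1.645.
This matches z(95%) = 1.645.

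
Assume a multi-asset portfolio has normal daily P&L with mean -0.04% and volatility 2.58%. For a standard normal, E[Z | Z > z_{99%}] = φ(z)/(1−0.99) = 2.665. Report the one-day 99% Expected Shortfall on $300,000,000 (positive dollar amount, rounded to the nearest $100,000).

ES = −(-0.04%) + 2.58% × 2.665 = 6.916%.
On $300,000,000: 0.06916 × $300,000,000 = $20,748,000.

$20,700,000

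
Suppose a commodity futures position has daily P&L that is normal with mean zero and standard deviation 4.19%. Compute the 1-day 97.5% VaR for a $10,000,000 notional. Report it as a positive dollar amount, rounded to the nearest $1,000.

$821,000

At 97.5% one-sided, z = 1.960.
VaR = z·σ = 1.960 × 4.19% = 8.212%.
On $10,000,000: 0.08212 × $10,000,000 = $821,200.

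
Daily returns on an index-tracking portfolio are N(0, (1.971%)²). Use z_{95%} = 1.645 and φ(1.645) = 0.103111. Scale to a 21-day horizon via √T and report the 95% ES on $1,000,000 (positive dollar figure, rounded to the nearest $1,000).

$186,000

σ_{21d} = 1.971% × √21 = 9.032%.
ES multiplier = φ(z)/(1−α) = 0.103111/0.05 = 2.062.
ES = 9.032% × 2.062 = 18.624%; on $1,000,000: $186,240.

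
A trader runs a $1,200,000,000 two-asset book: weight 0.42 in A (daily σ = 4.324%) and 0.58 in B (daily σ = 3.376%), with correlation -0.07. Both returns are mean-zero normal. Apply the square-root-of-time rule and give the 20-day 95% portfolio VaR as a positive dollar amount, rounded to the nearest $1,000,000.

σ_p = √(0.42²·4.324² + 0.58²·3.376² + 2·-0.07·0.42·0.58·4.324·3.376) = 2.576%.
σ_{20d} = 2.576% × √20 = 11.520%.
z(95%) = 1.645.
VaR = 1.645 × 11.520% = 18.950%; on $1,200,000,000 that is $227,400,000.

$227,000,000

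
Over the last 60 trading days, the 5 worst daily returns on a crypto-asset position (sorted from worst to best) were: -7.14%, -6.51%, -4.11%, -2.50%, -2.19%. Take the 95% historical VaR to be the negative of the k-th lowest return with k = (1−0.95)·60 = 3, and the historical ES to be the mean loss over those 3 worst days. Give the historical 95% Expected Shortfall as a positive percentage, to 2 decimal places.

5.92%

The 3 worst returns sum to -17.76%.
ES = −(-17.76%) / 3 = 5.92%.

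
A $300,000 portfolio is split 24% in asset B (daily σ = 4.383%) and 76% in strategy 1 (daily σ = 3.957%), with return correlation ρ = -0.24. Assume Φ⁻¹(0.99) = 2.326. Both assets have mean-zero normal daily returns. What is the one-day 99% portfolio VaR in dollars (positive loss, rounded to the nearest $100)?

$20,500

σ_p² = 0.24²·4.383² + 0.76²·3.957² + 2·-0.24·0.24·0.76·4.383·3.957 = 8.6320 (%²).
σ_p = √8.6320 = 2.938%.
VaR = 2.326 × 2.938% = 6.834%; on $300,000 that is $20,502.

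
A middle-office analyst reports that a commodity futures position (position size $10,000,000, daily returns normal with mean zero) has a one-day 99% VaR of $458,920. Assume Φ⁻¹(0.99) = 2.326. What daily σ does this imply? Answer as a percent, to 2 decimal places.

VaR as a fraction: $458,920 / $10,000,000 = 4.589%.
σ = VaR / z = 4.589% / 2.326 = 1.973%.

1.97%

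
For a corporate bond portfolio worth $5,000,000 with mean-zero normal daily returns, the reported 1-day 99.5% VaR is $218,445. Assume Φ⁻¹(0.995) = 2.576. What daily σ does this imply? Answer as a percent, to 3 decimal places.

VaR as a fraction: $218,445 / $5,000,000 = 4.369%.
σ = VaR / z = 4.369% / 2.576 = 1.696%.

1.696%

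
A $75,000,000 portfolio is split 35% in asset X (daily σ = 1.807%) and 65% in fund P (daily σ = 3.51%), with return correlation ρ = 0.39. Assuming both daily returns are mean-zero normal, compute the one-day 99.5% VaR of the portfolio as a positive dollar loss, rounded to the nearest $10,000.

$5,010,000

σ_p² = 0.35²·1.807² + 0.65²·3.51² + 2·0.39·0.35·0.65·1.807·3.51 = 6.7307 (%²).
σ_p = √6.7307 = 2.594%.
At 99.5%, z = 2.576.
VaR = 2.576 × 2.594% = 6.682%; on $75,000,000 that is $5,011,500.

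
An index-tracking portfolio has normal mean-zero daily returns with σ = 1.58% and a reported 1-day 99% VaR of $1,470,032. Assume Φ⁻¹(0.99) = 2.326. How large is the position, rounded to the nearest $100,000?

$40,000,000

VaR as a fraction of value: z·σ = 2.326 × 1.58% = 3.67508%.
Position = $1,470,032 / 0.0367508 = $40,000,000.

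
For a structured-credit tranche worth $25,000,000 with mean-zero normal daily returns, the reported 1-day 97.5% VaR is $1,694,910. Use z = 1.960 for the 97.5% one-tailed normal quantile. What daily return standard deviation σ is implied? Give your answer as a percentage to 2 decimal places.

3.46%

VaR as a fraction: $1,694,910 / $25,000,000 = 6.780%.
σ = VaR / z = 6.780% / 1.960 = 3.459%.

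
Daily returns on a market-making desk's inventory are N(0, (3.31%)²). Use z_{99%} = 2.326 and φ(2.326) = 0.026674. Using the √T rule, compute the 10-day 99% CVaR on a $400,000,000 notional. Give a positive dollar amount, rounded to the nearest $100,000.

$111,700,000

σ_{10d} = 3.31% × √10 = 10.467%.
ES multiplier = φ(z)/(1−α) = 0.026674/0.01 = 2.667.
ES = 10.467% × 2.667 = 27.915%; on $400,000,000: $111,660,000.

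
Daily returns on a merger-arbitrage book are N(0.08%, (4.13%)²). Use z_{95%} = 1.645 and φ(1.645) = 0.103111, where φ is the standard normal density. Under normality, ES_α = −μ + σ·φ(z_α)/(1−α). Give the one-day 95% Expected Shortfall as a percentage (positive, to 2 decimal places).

8.44%

Tail multiplier: φ(z)/(1−α) = 0.103111 / 0.05 = 2.062.
ES = −(0.08%) + 4.13% × 2.062 = 8.436%.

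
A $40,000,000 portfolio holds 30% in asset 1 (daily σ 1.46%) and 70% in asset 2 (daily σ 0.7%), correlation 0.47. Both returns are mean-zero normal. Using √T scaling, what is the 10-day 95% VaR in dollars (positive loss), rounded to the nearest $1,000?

$1,656,000

σ_p = √(0.3²·1.46² + 0.7²·0.7² + 2·0.47·0.3·0.7·1.46·0.7) = 0.796%.
σ_{10d} = 0.796% × √10 = 2.517%.
z(95%) = 1.645.
VaR = 1.645 × 2.517% = 4.140%; on $40,000,000 that is $1,656,000.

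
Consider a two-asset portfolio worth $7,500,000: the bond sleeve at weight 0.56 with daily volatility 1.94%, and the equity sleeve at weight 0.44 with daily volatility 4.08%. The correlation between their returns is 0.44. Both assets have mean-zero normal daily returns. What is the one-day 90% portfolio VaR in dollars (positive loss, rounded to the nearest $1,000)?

σ_p² = 0.56²·1.94² + 0.44²·4.08² + 2·0.44·0.56·0.44·1.94·4.08 = 6.1193 (%²).
σ_p = √6.1193 = 2.474%.
At 90%, z = 1.282.
VaR = 1.282 × 2.474% = 3.172%; on $7,500,000 that is $237,900.

$238,000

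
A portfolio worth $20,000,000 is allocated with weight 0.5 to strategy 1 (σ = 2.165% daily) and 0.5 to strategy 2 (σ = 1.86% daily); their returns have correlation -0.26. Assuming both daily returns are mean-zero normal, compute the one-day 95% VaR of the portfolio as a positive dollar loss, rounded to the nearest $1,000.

$405,000

σ_p² = 0.5²·2.165² + 0.5²·1.86² + 2·-0.26·0.5·0.5·2.165·1.86 = 1.5132 (%²).
σ_p = √1.5132 = 1.230%.
At 95%, z = 1.645.
VaR = 1.645 × 1.230% = 2.023%; on $20,000,000 that is $404,600.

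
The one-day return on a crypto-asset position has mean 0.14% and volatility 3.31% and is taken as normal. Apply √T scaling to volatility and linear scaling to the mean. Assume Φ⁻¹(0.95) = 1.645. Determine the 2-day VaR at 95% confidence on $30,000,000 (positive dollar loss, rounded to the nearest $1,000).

$2,226,000

σ_{2d} = 3.31% × √2 = 4.681%; μ_{2d} = 2 × 0.14% = 0.280%.
VaR = −(0.280%) + 1.645 × 4.681% = 7.420%.
On $30,000,000: 0.07420 × $30,000,000 = $2,226,000.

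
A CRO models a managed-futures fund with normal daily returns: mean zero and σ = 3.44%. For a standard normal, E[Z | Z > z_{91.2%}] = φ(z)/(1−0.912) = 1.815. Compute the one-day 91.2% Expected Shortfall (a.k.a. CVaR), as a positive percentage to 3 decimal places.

6.244%

ES = 3.44% × 1.815 = 6.244%.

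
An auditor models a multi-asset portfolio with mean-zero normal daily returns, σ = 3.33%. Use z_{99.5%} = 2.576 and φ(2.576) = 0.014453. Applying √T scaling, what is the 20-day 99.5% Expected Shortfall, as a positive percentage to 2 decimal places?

σ_{20d} = 3.33% × √20 = 14.892%.
ES multiplier = φ(z)/(1−α) = 0.014453/0.005 = 2.891.
ES = 14.892% × 2.891 = 43.053%.

43.05%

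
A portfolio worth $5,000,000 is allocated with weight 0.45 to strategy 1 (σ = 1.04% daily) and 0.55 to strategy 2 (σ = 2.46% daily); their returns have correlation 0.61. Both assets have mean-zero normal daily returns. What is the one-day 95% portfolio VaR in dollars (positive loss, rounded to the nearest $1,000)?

$138,000

σ_p² = 0.45²·1.04² + 0.55²·2.46² + 2·0.61·0.45·0.55·1.04·2.46 = 2.8221 (%²).
σ_p = √2.8221 = 1.680%.
At 95%, z = 1.645.
VaR = 1.645 × 1.680% = 2.764%; on $5,000,000 that is $138,200.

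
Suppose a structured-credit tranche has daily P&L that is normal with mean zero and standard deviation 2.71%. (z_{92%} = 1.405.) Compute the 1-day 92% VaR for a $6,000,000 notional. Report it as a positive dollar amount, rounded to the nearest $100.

VaR = z·σ = 1.405 × 2.71% = 3.808%.
On $6,000,000: 0.03808 × $6,000,000 = $228,480.

$228,500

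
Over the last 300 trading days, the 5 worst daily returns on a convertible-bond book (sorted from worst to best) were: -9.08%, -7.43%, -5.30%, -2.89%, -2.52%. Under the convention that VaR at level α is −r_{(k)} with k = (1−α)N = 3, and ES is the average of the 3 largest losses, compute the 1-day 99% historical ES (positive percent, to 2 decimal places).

The 3 worst returns sum to -21.81%.
ES = −(-21.81%) / 3 = 7.27%.

7.27%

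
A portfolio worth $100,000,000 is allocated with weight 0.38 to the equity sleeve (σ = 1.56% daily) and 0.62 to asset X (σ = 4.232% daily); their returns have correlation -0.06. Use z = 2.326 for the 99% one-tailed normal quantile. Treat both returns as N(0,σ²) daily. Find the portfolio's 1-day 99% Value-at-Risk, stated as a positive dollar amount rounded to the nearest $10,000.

σ_p² = 0.38²·1.56² + 0.62²·4.232² + 2·-0.06·0.38·0.62·1.56·4.232 = 7.0493 (%²).
σ_p = √7.0493 = 2.655%.
VaR = 2.326 × 2.655% = 6.176%; on $100,000,000 that is $6,176,000.

$6,180,000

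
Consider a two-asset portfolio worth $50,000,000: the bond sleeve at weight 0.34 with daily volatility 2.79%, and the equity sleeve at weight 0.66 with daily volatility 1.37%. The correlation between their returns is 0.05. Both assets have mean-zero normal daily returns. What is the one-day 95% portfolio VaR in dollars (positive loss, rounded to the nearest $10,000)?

σ_p² = 0.34²·2.79² + 0.66²·1.37² + 2·0.05·0.34·0.66·2.79·1.37 = 1.8032 (%²).
σ_p = √1.8032 = 1.343%.
At 95%, z = 1.645.
VaR = 1.645 × 1.343% = 2.209%; on $50,000,000 that is $1,104,500.

$1,100,000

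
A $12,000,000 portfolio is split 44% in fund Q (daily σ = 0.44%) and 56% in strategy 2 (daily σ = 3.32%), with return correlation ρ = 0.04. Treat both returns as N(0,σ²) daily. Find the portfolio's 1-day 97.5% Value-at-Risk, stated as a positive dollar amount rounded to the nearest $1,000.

σ_p² = 0.44²·0.44² + 0.56²·3.32² + 2·0.04·0.44·0.56·0.44·3.32 = 3.5229 (%²).
σ_p = √3.5229 = 1.877%.
At 97.5%, z = 1.960.
VaR = 1.960 × 1.877% = 3.679%; on $12,000,000 that is $441,480.

$441,000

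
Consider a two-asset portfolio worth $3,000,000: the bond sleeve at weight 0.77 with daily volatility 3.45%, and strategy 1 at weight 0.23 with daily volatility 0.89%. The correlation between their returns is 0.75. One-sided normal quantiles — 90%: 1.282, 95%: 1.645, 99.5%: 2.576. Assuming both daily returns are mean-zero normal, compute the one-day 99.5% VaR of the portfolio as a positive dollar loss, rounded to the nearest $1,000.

$217,000

σ_p² = 0.77²·3.45² + 0.23²·0.89² + 2·0.75·0.77·0.23·3.45·0.89 = 7.9146 (%²).
σ_p = √7.9146 = 2.813%.
VaR = 2.576 × 2.813% = 7.246%; on $3,000,000 that is $217,380.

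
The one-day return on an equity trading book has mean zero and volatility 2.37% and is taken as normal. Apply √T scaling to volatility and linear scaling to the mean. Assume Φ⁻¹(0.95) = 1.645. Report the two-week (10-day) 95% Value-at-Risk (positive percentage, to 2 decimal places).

12.33%

σ_{10d} = 2.37% × √10 = 7.495%.
VaR = 1.645 × 7.495% = 12.329%.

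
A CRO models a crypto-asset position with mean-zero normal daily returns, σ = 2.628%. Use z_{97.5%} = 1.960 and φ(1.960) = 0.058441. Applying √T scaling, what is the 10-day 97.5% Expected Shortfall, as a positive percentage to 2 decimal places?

σ_{10d} = 2.628% × √10 = 8.310%.
ES multiplier = φ(z)/(1−α) = 0.058441/0.025 = 2.338.
ES = 8.310% × 2.338 = 19.429%.

19.43%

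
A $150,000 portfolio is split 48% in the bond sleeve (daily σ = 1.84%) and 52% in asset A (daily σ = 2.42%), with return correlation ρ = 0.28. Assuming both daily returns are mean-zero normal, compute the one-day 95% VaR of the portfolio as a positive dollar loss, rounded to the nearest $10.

σ_p² = 0.48²·1.84² + 0.52²·2.42² + 2·0.28·0.48·0.52·1.84·2.42 = 2.9860 (%²).
σ_p = √2.9860 = 1.728%.
At 95%, z = 1.645.
VaR = 1.645 × 1.728% = 2.843%; on $150,000 that is $4,264.

$4,260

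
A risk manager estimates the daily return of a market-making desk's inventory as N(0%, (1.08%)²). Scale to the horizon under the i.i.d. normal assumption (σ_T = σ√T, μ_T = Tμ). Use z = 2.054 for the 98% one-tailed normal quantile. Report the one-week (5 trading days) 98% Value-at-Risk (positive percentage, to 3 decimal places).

4.960%

σ_{5d} = 1.08% × √5 = 2.415%.
VaR = 2.054 × 2.415% = 4.960%.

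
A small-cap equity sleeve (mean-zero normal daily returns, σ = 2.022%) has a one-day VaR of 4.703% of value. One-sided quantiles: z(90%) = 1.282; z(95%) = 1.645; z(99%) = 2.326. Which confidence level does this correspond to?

Implied z = VaR/σ = 4.703 / 2.022 = 2.326.
This matches z(99%) = 2.326.

99%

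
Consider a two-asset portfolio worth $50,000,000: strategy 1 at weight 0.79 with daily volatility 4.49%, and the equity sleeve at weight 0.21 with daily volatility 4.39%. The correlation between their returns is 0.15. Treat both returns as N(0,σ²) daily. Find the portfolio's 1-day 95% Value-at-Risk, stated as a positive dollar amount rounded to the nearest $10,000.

$3,120,000

σ_p² = 0.79²·4.49² + 0.21²·4.39² + 2·0.15·0.79·0.21·4.49·4.39 = 14.4128 (%²).
σ_p = √14.4128 = 3.796%.
At 95%, z = 1.645.
VaR = 1.645 × 3.796% = 6.244%; on $50,000,000 that is $3,122,000.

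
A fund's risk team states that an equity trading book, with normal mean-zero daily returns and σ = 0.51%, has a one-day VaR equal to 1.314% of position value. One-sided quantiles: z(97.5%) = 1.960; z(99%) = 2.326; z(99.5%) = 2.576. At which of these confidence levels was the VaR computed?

Implied z = VaR/σ = 1.314 / 0.51 = 2.576.
This matches z(99.5%) = 2.576.

99.5%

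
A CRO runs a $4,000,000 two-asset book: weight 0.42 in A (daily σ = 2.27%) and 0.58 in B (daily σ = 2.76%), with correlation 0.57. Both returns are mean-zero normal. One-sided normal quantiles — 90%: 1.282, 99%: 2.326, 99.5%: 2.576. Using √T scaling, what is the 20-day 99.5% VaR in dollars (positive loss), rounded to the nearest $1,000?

σ_p = √(0.42²·2.27² + 0.58²·2.76² + 2·0.57·0.42·0.58·2.27·2.76) = 2.283%.
σ_{20d} = 2.283% × √20 = 10.210%.
VaR = 2.576 × 10.210% = 26.301%; on $4,000,000 that is $1,052,040.

$1,052,000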